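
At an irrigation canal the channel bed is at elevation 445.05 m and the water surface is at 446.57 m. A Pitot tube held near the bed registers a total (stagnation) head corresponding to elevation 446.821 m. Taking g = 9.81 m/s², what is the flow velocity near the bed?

Near the bed, under hydrostatic conditions, the piezometric head (z + ψ) equals the free-surface elevation, 446.57 m.
Velocity head = total − piezometric = 446.821 − 446.57 = 0.251 m.
v = √(2g·h_v) = √(2 × 9.81 × 0.251) = 2.22 m/s.

v ≈ 2.22 m/s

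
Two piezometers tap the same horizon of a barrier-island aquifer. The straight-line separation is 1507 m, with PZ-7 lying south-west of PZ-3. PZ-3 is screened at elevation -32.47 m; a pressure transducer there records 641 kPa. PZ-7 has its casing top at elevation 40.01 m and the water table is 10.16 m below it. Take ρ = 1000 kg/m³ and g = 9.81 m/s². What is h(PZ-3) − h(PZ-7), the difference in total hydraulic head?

Δh ≈ 3.02 m

Pressure head at PZ-3: ψ = P/(ρg) = 641×1000 / (1000 × 9.81) = 65.34 m.
Total head at PZ-3: h = z + ψ = -32.47 + 65.34 = 32.87 m.
Total head at PZ-7: h = 40.01 − 10.16 = 29.85 m.
Head difference: h(PZ-3) − h(PZ-7) = 32.87 − 29.85 = 3.02 m.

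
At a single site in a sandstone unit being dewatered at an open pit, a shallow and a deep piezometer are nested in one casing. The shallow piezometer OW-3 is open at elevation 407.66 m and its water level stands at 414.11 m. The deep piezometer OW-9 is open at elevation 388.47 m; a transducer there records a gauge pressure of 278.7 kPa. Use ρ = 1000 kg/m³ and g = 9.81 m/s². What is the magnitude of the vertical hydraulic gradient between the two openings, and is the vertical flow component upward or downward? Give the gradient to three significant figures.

|i_v| ≈ 0.144; vertical flow is upward

Total head at OW-3: h = 414.11 m (water level in the standpipe).
Pressure head at OW-9: ψ = P/(ρg) = 278.7×1000 / (1000 × 9.81) = 28.41 m.
Total head at OW-9: h = z + ψ = 388.47 + 28.41 = 416.88 m.
Δh = h(OW-3) − h(OW-9) = 414.11 − 416.88 = -2.77 m.
Vertical separation Δz = 407.66 − 388.47 = 19.19 m.
|i_v| = |Δh| / Δz = 2.77 / 19.19 = 0.144.
Head is higher in the deep piezometer, so vertical flow is upward (discharge condition).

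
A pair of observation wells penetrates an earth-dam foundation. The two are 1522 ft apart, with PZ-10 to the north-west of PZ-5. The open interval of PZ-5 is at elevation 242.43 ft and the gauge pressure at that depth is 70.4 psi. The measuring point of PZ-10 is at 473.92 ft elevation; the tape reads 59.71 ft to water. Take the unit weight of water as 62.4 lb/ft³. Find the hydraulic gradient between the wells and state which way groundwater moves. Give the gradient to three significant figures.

i ≈ 0.00612; groundwater flows toward the south-east

Pressure head at PZ-5: ψ = 144·P/γ = 144 × 70.4 / 62.4 = 162.46 ft.
Total head at PZ-5: h = z + ψ = 242.43 + 162.46 = 404.89 ft.
Total head at PZ-10: h = 473.92 − 59.71 = 414.21 ft.
Head difference: h(PZ-5) − h(PZ-10) = 404.89 − 414.21 = -9.32 ft.
Hydraulic gradient: i = |Δh| / L = 9.32 / 1522 = 0.00612.
Flow is from higher to lower head: from PZ-10 toward PZ-5, i.e. toward the south-east.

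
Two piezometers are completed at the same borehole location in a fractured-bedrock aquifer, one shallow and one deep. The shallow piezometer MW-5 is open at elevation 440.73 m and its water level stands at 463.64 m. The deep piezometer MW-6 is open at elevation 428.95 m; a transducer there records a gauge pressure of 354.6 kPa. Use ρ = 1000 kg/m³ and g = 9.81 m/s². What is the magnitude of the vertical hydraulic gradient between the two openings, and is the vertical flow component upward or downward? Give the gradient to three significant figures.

Total head at MW-5: h = 463.64 m (water level in the standpipe).
Pressure head at MW-6: ψ = P/(ρg) = 354.6×1000 / (1000 × 9.81) = 36.15 m.
Total head at MW-6: h = z + ψ = 428.95 + 36.15 = 465.10 m.
Δh = h(MW-5) − h(MW-6) = 463.64 − 465.10 = -1.46 m.
Vertical separation Δz = 440.73 − 428.95 = 11.78 m.
|i_v| = |Δh| / Δz = 1.46 / 11.78 = 0.124.
Head is higher in the deep piezometer, so vertical flow is upward (discharge condition).

|i_v| ≈ 0.124; vertical flow is upward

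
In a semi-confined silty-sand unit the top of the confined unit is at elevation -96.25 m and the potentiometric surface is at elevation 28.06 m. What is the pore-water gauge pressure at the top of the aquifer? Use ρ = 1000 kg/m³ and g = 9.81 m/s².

P ≈ 1220 kPa

Pressure head at the aquifer top: ψ = h − z = 28.06 − (-96.25) = 124.31 m.
P = ρgψ = 1000 × 9.81 × 124.31 = 1219481 Pa ≈ 1220 kPa.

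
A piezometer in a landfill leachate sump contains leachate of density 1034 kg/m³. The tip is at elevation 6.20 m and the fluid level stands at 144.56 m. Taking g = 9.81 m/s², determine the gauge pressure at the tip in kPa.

P ≈ 1400 kPa

Pressure head ψ = h − z = 144.56 − 6.20 = 138.36 m.
P = ρgψ = 1034 × 9.81 × 138.36 = 1403460 Pa ≈ 1400 kPa.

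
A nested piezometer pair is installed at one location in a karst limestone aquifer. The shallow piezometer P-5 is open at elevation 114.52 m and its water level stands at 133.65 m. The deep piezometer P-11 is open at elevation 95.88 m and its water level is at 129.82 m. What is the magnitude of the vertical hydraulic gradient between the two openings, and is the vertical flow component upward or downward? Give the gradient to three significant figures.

Total head at P-5: h = 133.65 m (water level in the standpipe).
Total head at P-11: h = 129.82 m.
Δh = h(P-5) − h(P-11) = 133.65 − 129.82 = 3.83 m.
Vertical separation Δz = 114.52 − 95.88 = 18.64 m.
|i_v| = |Δh| / Δz = 3.83 / 18.64 = 0.205.
Head is higher in the shallow piezometer, so vertical flow is downward (recharge condition).

|i_v| ≈ 0.205; vertical flow is downward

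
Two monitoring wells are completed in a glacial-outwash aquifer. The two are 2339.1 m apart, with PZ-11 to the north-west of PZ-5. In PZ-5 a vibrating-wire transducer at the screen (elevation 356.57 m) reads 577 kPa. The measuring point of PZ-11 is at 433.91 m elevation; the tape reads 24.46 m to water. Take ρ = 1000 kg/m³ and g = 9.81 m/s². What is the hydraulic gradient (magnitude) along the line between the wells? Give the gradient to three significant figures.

i ≈ 0.00254

Pressure head at PZ-5: ψ = P/(ρg) = 577×1000 / (1000 × 9.81) = 58.82 m.
Total head at PZ-5: h = z + ψ = 356.57 + 58.82 = 415.39 m.
Total head at PZ-11: h = 433.91 − 24.46 = 409.45 m.
Head difference: h(PZ-5) − h(PZ-11) = 415.39 − 409.45 = 5.94 m.
Hydraulic gradient: i = |Δh| / L = 5.94 / 2339.1 = 0.00254.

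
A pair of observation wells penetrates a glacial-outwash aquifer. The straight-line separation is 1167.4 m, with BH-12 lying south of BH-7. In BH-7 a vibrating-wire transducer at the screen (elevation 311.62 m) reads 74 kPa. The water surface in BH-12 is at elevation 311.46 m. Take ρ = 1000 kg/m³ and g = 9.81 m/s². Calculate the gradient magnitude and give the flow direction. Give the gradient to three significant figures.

i ≈ 0.00660; groundwater flows toward the south

Pressure head at BH-7: ψ = P/(ρg) = 74×1000 / (1000 × 9.81) = 7.54 m.
Total head at BH-7: h = z + ψ = 311.62 + 7.54 = 319.16 m.
Total head at BH-12: h = 311.46 m (water level in the piezometer is the total head).
Head difference: h(BH-7) − h(BH-12) = 319.16 − 311.46 = 7.70 m.
Hydraulic gradient: i = |Δh| / L = 7.70 / 1167.4 = 0.00660.
Flow is from higher to lower head: from BH-7 toward BH-12, i.e. toward the south.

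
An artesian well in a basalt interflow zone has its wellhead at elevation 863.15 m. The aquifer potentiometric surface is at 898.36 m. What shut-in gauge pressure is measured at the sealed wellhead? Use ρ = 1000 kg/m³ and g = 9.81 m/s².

Head above the cap: Δh = 898.36 − 863.15 = 35.21 m.
P = ρgΔh = 1000 × 9.81 × 35.21 = 345410 Pa ≈ 345 kPa.

P ≈ 345 kPa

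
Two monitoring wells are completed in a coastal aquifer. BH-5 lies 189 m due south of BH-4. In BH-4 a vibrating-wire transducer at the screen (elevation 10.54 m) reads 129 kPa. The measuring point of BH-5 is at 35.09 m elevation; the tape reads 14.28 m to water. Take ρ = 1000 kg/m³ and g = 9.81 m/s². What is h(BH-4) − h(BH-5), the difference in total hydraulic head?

Δh ≈ 2.88 m

Pressure head at BH-4: ψ = P/(ρg) = 129×1000 / (1000 × 9.81) = 13.15 m.
Total head at BH-4: h = z + ψ = 10.54 + 13.15 = 23.69 m.
Total head at BH-5: h = 35.09 − 14.28 = 20.81 m.
Head difference: h(BH-4) − h(BH-5) = 23.69 − 20.81 = 2.88 m.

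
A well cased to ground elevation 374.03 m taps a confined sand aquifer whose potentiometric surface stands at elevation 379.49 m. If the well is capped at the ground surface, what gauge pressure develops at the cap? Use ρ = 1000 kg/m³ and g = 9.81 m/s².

P ≈ 53.6 kPa

Head above the cap: Δh = 379.49 − 374.03 = 5.46 m.
P = ρgΔh = 1000 × 9.81 × 5.46 = 53563 Pa ≈ 53.6 kPa.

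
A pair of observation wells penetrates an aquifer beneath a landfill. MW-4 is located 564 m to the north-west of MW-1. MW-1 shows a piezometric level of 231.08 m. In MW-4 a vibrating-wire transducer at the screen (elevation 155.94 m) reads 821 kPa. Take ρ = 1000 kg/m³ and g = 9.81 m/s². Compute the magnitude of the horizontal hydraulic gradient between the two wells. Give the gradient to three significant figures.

i ≈ 0.0152

Total head at MW-1: h = 231.08 m (water level in the piezometer is the total head).
Pressure head at MW-4: ψ = P/(ρg) = 821×1000 / (1000 × 9.81) = 83.69 m.
Total head at MW-4: h = z + ψ = 155.94 + 83.69 = 239.63 m.
Head difference: h(MW-1) − h(MW-4) = 231.08 − 239.63 = -8.55 m.
Hydraulic gradient: i = |Δh| / L = 8.55 / 564 = 0.0152.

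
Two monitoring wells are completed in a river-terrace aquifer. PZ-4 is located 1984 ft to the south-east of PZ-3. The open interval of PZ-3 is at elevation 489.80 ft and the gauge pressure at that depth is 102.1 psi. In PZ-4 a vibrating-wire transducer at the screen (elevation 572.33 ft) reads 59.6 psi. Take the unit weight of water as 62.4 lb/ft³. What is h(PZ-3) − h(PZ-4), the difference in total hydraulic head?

Δh ≈ 15.55 ft

Pressure head at PZ-3: ψ = 144·P/γ = 144 × 102.1 / 62.4 = 235.62 ft.
Total head at PZ-3: h = z + ψ = 489.80 + 235.62 = 725.42 ft.
Pressure head at PZ-4: ψ = 144·P/γ = 144 × 59.6 / 62.4 = 137.54 ft.
Total head at PZ-4: h = z + ψ = 572.33 + 137.54 = 709.87 ft.
Head difference: h(PZ-3) − h(PZ-4) = 725.42 − 709.87 = 15.55 ft.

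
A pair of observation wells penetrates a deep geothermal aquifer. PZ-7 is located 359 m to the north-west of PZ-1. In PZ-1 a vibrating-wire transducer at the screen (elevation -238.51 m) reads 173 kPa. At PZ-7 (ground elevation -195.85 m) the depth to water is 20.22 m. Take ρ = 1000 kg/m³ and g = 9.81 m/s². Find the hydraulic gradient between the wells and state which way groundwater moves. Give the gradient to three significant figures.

Pressure head at PZ-1: ψ = P/(ρg) = 173×1000 / (1000 × 9.81) = 17.64 m.
Total head at PZ-1: h = z + ψ = -238.51 + 17.64 = -220.87 m.
Total head at PZ-7: h = -195.85 − 20.22 = -216.07 m.
Head difference: h(PZ-1) − h(PZ-7) = -220.87 − (-216.07) = -4.80 m.
Hydraulic gradient: i = |Δh| / L = 4.80 / 359 = 0.0134.
Flow is from higher to lower head: from PZ-7 toward PZ-1, i.e. toward the south-east.

i ≈ 0.0134; groundwater flows toward the south-east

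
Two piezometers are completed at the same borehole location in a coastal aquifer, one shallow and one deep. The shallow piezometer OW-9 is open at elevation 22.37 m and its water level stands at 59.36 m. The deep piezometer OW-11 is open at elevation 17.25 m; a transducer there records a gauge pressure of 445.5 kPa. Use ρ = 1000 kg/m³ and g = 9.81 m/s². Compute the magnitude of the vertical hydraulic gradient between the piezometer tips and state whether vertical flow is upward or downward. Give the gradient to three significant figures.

|i_v| ≈ 0.645; vertical flow is upward

Total head at OW-9: h = 59.36 m (water level in the standpipe).
Pressure head at OW-11: ψ = P/(ρg) = 445.5×1000 / (1000 × 9.81) = 45.41 m.
Total head at OW-11: h = z + ψ = 17.25 + 45.41 = 62.66 m.
Δh = h(OW-9) − h(OW-11) = 59.36 − 62.66 = -3.30 m.
Vertical separation Δz = 22.37 − 17.25 = 5.12 m.
|i_v| = |Δh| / Δz = 3.30 / 5.12 = 0.645.
Head is higher in the deep piezometer, so vertical flow is upward (discharge condition).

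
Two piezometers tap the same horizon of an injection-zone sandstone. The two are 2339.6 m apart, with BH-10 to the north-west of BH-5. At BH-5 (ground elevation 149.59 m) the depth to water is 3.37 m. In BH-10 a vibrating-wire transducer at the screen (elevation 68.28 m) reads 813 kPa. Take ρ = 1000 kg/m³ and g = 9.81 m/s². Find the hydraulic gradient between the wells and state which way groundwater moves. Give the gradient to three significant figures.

i ≈ 0.00211; groundwater flows toward the south-east

Total head at BH-5: h = 149.59 − 3.37 = 146.22 m.
Pressure head at BH-10: ψ = P/(ρg) = 813×1000 / (1000 × 9.81) = 82.87 m.
Total head at BH-10: h = z + ψ = 68.28 + 82.87 = 151.15 m.
Head difference: h(BH-5) − h(BH-10) = 146.22 − 151.15 = -4.93 m.
Hydraulic gradient: i = |Δh| / L = 4.93 / 2339.6 = 0.00211.
Flow is from higher to lower head: from BH-10 toward BH-5, i.e. toward the south-east.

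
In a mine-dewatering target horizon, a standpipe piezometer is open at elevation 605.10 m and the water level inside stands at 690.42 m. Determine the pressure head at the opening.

Total head h = 690.42 m (the water-surface elevation in the piezometer).
Pressure head ψ = h − z = 690.42 − 605.10 = 85.32 m.

ψ ≈ 85.32 m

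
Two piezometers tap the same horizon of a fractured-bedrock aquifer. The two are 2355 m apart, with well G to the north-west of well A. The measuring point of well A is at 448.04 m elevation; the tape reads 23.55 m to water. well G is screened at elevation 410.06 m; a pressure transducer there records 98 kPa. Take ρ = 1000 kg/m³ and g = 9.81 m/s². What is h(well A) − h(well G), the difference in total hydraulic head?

Δh ≈ 4.44 m

Total head at well A: h = 448.04 − 23.55 = 424.49 m.
Pressure head at well G: ψ = P/(ρg) = 98×1000 / (1000 × 9.81) = 9.99 m.
Total head at well G: h = z + ψ = 410.06 + 9.99 = 420.05 m.
Head difference: h(well A) − h(well G) = 424.49 − 420.05 = 4.44 m.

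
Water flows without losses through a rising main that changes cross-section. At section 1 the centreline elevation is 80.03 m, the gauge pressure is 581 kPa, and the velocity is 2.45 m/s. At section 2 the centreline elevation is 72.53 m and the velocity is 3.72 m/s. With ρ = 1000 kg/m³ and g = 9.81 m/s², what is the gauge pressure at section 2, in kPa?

P₂ ≈ 651 kPa

Pressure head at 1: ψ₁ = P₁/(ρg) = 581×1000 / (1000 × 9.81) = 59.23 m.
Velocity heads: v₁²/2g = 2.45²/19.62 = 0.306 m; v₂²/2g = 3.72²/19.62 = 0.705 m.
Total head H = z₁ + ψ₁ + v₁²/2g = 80.03 + 59.23 + 0.306 = 139.57 m.
ψ₂ = H − z₂ − v₂²/2g = 139.57 − 72.53 − 0.705 = 66.33 m.
P₂ = ρgψ₂ = 1000 × 9.81 × 66.33 ≈ 651 kPa.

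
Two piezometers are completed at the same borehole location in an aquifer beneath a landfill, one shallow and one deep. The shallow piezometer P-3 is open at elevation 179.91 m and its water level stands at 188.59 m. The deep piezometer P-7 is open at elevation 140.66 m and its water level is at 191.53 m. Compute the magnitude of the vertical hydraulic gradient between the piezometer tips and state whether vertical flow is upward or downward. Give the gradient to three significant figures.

|i_v| ≈ 0.0749; vertical flow is upward

Total head at P-3: h = 188.59 m (water level in the standpipe).
Total head at P-7: h = 191.53 m.
Δh = h(P-3) − h(P-7) = 188.59 − 191.53 = -2.94 m.
Vertical separation Δz = 179.91 − 140.66 = 39.25 m.
|i_v| = |Δh| / Δz = 2.94 / 39.25 = 0.0749.
Head is higher in the deep piezometer, so vertical flow is upward (discharge condition).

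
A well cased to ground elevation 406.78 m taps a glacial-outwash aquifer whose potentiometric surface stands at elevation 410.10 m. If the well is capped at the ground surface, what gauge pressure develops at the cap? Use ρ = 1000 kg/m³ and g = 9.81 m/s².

Head above the cap: Δh = 410.10 − 406.78 = 3.32 m.
P = ρgΔh = 1000 × 9.81 × 3.32 = 32569 Pa ≈ 32.6 kPa.

P ≈ 32.6 kPa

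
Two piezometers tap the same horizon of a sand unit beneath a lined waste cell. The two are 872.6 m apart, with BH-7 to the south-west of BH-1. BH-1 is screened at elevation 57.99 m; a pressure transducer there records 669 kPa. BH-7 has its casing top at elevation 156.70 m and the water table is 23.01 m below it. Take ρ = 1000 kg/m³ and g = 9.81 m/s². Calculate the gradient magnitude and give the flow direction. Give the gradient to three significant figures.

i ≈ 0.00860; groundwater flows toward the north-east

Pressure head at BH-1: ψ = P/(ρg) = 669×1000 / (1000 × 9.81) = 68.20 m.
Total head at BH-1: h = z + ψ = 57.99 + 68.20 = 126.19 m.
Total head at BH-7: h = 156.70 − 23.01 = 133.69 m.
Head difference: h(BH-1) − h(BH-7) = 126.19 − 133.69 = -7.50 m.
Hydraulic gradient: i = |Δh| / L = 7.50 / 872.6 = 0.00860.
Flow is from higher to lower head: from BH-7 toward BH-1, i.e. toward the north-east.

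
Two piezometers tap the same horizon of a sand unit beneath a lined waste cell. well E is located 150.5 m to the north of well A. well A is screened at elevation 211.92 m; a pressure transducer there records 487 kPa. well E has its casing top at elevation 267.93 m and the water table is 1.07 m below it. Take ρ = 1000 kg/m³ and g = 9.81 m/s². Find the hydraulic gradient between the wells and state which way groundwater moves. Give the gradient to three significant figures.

Pressure head at well A: ψ = P/(ρg) = 487×1000 / (1000 × 9.81) = 49.64 m.
Total head at well A: h = z + ψ = 211.92 + 49.64 = 261.56 m.
Total head at well E: h = 267.93 − 1.07 = 266.86 m.
Head difference: h(well A) − h(well E) = 261.56 − 266.86 = -5.30 m.
Hydraulic gradient: i = |Δh| / L = 5.30 / 150.5 = 0.0352.
Flow is from higher to lower head: from well E toward well A, i.e. toward the south.

i ≈ 0.0352; groundwater flows toward the south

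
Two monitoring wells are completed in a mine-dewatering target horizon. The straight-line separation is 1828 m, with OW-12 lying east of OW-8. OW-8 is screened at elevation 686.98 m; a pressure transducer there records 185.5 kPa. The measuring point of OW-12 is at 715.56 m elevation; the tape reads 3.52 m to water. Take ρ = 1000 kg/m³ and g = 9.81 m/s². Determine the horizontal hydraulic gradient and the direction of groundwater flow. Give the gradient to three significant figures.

i ≈ 0.00336; groundwater flows toward the west

Pressure head at OW-8: ψ = P/(ρg) = 185.5×1000 / (1000 × 9.81) = 18.91 m.
Total head at OW-8: h = z + ψ = 686.98 + 18.91 = 705.89 m.
Total head at OW-12: h = 715.56 − 3.52 = 712.04 m.
Head difference: h(OW-8) − h(OW-12) = 705.89 − 712.04 = -6.15 m.
Hydraulic gradient: i = |Δh| / L = 6.15 / 1828 = 0.00336.
Flow is from higher to lower head: from OW-12 toward OW-8, i.e. toward the west.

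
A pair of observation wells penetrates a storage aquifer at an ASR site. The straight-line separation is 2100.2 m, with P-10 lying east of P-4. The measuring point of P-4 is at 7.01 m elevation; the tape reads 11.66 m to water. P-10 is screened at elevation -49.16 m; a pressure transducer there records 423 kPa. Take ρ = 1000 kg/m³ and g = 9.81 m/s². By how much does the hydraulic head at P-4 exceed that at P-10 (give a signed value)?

Δh ≈ 1.39 m

Total head at P-4: h = 7.01 − 11.66 = -4.65 m.
Pressure head at P-10: ψ = P/(ρg) = 423×1000 / (1000 × 9.81) = 43.12 m.
Total head at P-10: h = z + ψ = -49.16 + 43.12 = -6.04 m.
Head difference: h(P-4) − h(P-10) = -4.65 − (-6.04) = 1.39 m.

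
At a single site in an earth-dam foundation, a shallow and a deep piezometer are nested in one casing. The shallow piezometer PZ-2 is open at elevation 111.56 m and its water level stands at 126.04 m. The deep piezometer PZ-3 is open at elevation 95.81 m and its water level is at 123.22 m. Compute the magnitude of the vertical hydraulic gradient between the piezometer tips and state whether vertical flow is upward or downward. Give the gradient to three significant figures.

|i_v| ≈ 0.179; vertical flow is downward

Total head at PZ-2: h = 126.04 m (water level in the standpipe).
Total head at PZ-3: h = 123.22 m.
Δh = h(PZ-2) − h(PZ-3) = 126.04 − 123.22 = 2.82 m.
Vertical separation Δz = 111.56 − 95.81 = 15.75 m.
|i_v| = |Δh| / Δz = 2.82 / 15.75 = 0.179.
Head is higher in the shallow piezometer, so vertical flow is downward (recharge condition).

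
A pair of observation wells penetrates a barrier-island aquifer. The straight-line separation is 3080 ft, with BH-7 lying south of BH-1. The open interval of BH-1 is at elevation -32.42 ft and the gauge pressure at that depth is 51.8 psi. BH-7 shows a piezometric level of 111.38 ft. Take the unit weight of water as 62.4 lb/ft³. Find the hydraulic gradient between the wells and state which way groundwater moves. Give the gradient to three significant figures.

i ≈ 0.00788; groundwater flows toward the north

Pressure head at BH-1: ψ = 144·P/γ = 144 × 51.8 / 62.4 = 119.54 ft.
Total head at BH-1: h = z + ψ = -32.42 + 119.54 = 87.12 ft.
Total head at BH-7: h = 111.38 ft (water level in the piezometer is the total head).
Head difference: h(BH-1) − h(BH-7) = 87.12 − 111.38 = -24.26 ft.
Hydraulic gradient: i = |Δh| / L = 24.26 / 3080 = 0.00788.
Flow is from higher to lower head: from BH-7 toward BH-1, i.e. toward the north.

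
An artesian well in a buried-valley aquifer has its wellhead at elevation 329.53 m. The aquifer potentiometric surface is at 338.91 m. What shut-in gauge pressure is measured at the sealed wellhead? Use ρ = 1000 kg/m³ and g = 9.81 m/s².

P ≈ 92.0 kPa

Head above the cap: Δh = 338.91 − 329.53 = 9.38 m.
P = ρgΔh = 1000 × 9.81 × 9.38 = 92018 Pa ≈ 92.0 kPa.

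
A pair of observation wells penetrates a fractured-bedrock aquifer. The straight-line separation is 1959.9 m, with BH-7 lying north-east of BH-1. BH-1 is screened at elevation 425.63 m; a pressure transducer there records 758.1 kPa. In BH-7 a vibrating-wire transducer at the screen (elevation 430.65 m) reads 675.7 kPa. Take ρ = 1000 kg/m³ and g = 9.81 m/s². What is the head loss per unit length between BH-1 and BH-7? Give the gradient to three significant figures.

i ≈ 0.00172 m/m

Pressure head at BH-1: ψ = P/(ρg) = 758.1×1000 / (1000 × 9.81) = 77.28 m.
Total head at BH-1: h = z + ψ = 425.63 + 77.28 = 502.91 m.
Pressure head at BH-7: ψ = P/(ρg) = 675.7×1000 / (1000 × 9.81) = 68.88 m.
Total head at BH-7: h = z + ψ = 430.65 + 68.88 = 499.53 m.
Head difference: h(BH-1) − h(BH-7) = 502.91 − 499.53 = 3.38 m.
Hydraulic gradient: i = |Δh| / L = 3.38 / 1959.9 = 0.00172.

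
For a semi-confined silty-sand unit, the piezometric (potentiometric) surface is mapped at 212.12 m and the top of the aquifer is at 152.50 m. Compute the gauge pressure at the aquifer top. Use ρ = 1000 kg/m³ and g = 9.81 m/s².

P ≈ 585 kPa

Pressure head at the aquifer top: ψ = h − z = 212.12 − 152.50 = 59.62 m.
P = ρgψ = 1000 × 9.81 × 59.62 = 584872 Pa ≈ 585 kPa.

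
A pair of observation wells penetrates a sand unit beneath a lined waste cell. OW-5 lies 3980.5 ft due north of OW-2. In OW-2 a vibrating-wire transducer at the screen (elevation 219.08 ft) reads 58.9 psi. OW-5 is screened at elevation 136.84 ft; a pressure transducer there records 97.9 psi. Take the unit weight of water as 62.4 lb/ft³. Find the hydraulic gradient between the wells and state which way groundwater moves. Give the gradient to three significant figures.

Pressure head at OW-2: ψ = 144·P/γ = 144 × 58.9 / 62.4 = 135.92 ft.
Total head at OW-2: h = z + ψ = 219.08 + 135.92 = 355.00 ft.
Pressure head at OW-5: ψ = 144·P/γ = 144 × 97.9 / 62.4 = 225.92 ft.
Total head at OW-5: h = z + ψ = 136.84 + 225.92 = 362.76 ft.
Head difference: h(OW-2) − h(OW-5) = 355.00 − 362.76 = -7.76 ft.
Hydraulic gradient: i = |Δh| / L = 7.76 / 3980.5 = 0.00195.
Flow is from higher to lower head: from OW-5 toward OW-2, i.e. toward the south.

i ≈ 0.00195; groundwater flows toward the south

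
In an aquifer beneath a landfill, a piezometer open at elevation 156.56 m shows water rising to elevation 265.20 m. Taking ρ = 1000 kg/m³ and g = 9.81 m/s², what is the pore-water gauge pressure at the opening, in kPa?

Pressure head ψ = h − z = 265.20 − 156.56 = 108.64 m.
P = ρgψ = 1000 × 9.81 × 108.64 = 1065758 Pa ≈ 1070 kPa.

P ≈ 1070 kPa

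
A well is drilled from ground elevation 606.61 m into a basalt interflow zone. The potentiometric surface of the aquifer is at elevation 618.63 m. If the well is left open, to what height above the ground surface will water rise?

≈ 12.02 m above ground

Water rises to the potentiometric surface, so the rise above ground = 618.63 − 606.61 = 12.02 m.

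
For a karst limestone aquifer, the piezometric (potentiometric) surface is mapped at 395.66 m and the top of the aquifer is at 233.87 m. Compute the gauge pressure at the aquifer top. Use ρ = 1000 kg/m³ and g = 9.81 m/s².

Pressure head at the aquifer top: ψ = h − z = 395.66 − 233.87 = 161.79 m.
P = ρgψ = 1000 × 9.81 × 161.79 = 1587160 Pa ≈ 1590 kPa.

P ≈ 1590 kPa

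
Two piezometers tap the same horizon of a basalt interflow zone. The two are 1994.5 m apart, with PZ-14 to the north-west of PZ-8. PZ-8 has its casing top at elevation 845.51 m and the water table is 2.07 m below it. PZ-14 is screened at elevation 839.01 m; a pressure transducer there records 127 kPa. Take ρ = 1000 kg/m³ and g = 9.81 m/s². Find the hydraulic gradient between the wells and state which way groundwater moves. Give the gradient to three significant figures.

i ≈ 0.00427; groundwater flows toward the south-east

Total head at PZ-8: h = 845.51 − 2.07 = 843.44 m.
Pressure head at PZ-14: ψ = P/(ρg) = 127×1000 / (1000 × 9.81) = 12.95 m.
Total head at PZ-14: h = z + ψ = 839.01 + 12.95 = 851.96 m.
Head difference: h(PZ-8) − h(PZ-14) = 843.44 − 851.96 = -8.52 m.
Hydraulic gradient: i = |Δh| / L = 8.52 / 1994.5 = 0.00427.
Flow is from higher to lower head: from PZ-14 toward PZ-8, i.e. toward the south-east.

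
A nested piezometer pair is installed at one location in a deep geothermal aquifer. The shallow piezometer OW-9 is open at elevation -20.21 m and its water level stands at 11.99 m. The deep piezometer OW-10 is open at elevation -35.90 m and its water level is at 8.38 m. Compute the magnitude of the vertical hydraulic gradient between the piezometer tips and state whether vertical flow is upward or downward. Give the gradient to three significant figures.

Total head at OW-9: h = 11.99 m (water level in the standpipe).
Total head at OW-10: h = 8.38 m.
Δh = h(OW-9) − h(OW-10) = 11.99 − 8.38 = 3.61 m.
Vertical separation Δz = -20.21 − (-35.90) = 15.69 m.
|i_v| = |Δh| / Δz = 3.61 / 15.69 = 0.230.
Head is higher in the shallow piezometer, so vertical flow is downward (recharge condition).

|i_v| ≈ 0.230; vertical flow is downward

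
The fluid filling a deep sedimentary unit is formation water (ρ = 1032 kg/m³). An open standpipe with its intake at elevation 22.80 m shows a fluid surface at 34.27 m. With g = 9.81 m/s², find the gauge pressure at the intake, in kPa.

P ≈ 116 kPa

Pressure head ψ = h − z = 34.27 − 22.80 = 11.47 m.
P = ρgψ = 1032 × 9.81 × 11.47 = 116121 Pa ≈ 116 kPa.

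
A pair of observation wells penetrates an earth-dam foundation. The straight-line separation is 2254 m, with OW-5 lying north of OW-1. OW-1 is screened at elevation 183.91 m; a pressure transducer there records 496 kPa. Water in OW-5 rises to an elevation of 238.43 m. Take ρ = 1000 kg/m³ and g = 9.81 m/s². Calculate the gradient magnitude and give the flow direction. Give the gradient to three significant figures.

i ≈ 0.00176; groundwater flows toward the south

Pressure head at OW-1: ψ = P/(ρg) = 496×1000 / (1000 × 9.81) = 50.56 m.
Total head at OW-1: h = z + ψ = 183.91 + 50.56 = 234.47 m.
Total head at OW-5: h = 238.43 m (water level in the piezometer is the total head).
Head difference: h(OW-1) − h(OW-5) = 234.47 − 238.43 = -3.96 m.
Hydraulic gradient: i = |Δh| / L = 3.96 / 2254 = 0.00176.
Flow is from higher to lower head: from OW-5 toward OW-1, i.e. toward the south.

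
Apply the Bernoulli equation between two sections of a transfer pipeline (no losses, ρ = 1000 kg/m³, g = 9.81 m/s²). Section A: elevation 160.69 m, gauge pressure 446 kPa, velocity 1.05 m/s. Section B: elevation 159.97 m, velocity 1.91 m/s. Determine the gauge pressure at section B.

P₂ ≈ 452 kPa

Pressure head at A: ψ₁ = P₁/(ρg) = 446×1000 / (1000 × 9.81) = 45.46 m.
Velocity heads: v₁²/2g = 1.05²/19.62 = 0.056 m; v₂²/2g = 1.91²/19.62 = 0.186 m.
Total head H = z₁ + ψ₁ + v₁²/2g = 160.69 + 45.46 + 0.056 = 206.21 m.
ψ₂ = H − z₂ − v₂²/2g = 206.21 − 159.97 − 0.186 = 46.05 m.
P₂ = ρgψ₂ = 1000 × 9.81 × 46.05 ≈ 452 kPa.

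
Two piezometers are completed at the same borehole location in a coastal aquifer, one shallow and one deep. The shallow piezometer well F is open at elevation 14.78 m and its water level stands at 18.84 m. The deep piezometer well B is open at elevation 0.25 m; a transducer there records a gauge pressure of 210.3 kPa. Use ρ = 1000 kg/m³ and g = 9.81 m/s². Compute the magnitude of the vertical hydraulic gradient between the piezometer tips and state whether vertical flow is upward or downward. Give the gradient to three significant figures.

Total head at well F: h = 18.84 m (water level in the standpipe).
Pressure head at well B: ψ = P/(ρg) = 210.3×1000 / (1000 × 9.81) = 21.44 m.
Total head at well B: h = z + ψ = 0.25 + 21.44 = 21.69 m.
Δh = h(well F) − h(well B) = 18.84 − 21.69 = -2.85 m.
Vertical separation Δz = 14.78 − 0.25 = 14.53 m.
|i_v| = |Δh| / Δz = 2.85 / 14.53 = 0.196.
Head is higher in the deep piezometer, so vertical flow is upward (discharge condition).

|i_v| ≈ 0.196; vertical flow is upward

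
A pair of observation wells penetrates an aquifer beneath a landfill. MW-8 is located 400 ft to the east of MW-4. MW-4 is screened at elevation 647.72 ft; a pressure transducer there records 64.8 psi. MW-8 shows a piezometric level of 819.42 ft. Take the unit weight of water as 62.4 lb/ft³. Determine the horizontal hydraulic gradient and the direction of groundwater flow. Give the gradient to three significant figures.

Pressure head at MW-4: ψ = 144·P/γ = 144 × 64.8 / 62.4 = 149.54 ft.
Total head at MW-4: h = z + ψ = 647.72 + 149.54 = 797.26 ft.
Total head at MW-8: h = 819.42 ft (water level in the piezometer is the total head).
Head difference: h(MW-4) − h(MW-8) = 797.26 − 819.42 = -22.16 ft.
Hydraulic gradient: i = |Δh| / L = 22.16 / 400 = 0.0554.
Flow is from higher to lower head: from MW-8 toward MW-4, i.e. toward the west.

i ≈ 0.0554; groundwater flows toward the west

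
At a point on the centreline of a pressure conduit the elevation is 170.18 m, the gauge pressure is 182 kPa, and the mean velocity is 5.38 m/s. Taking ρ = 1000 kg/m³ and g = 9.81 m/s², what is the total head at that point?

Pressure head ψ = P/(ρg) = 182×1000 / (1000 × 9.81) = 18.55 m.
Velocity head = v²/(2g) = 5.38² / (2 × 9.81) = 1.475 m.
h = z + ψ + v²/(2g) = 170.18 + 18.55 + 1.475 = 190.21 m.

h ≈ 190.21 m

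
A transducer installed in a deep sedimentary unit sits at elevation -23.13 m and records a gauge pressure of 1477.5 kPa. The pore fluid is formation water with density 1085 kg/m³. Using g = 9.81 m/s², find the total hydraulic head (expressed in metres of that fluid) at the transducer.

h ≈ 115.68 m

ψ = P/(ρg) = 1477.5×1000 / (1085 × 9.81) = 138.81 m.
h = z + ψ = -23.13 + 138.81 = 115.68 m.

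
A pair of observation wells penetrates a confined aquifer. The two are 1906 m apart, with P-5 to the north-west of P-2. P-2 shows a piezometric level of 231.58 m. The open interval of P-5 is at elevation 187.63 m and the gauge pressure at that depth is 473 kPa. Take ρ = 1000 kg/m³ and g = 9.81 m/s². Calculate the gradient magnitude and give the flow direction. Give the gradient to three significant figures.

i ≈ 0.00224; groundwater flows toward the south-east

Total head at P-2: h = 231.58 m (water level in the piezometer is the total head).
Pressure head at P-5: ψ = P/(ρg) = 473×1000 / (1000 × 9.81) = 48.22 m.
Total head at P-5: h = z + ψ = 187.63 + 48.22 = 235.85 m.
Head difference: h(P-2) − h(P-5) = 231.58 − 235.85 = -4.27 m.
Hydraulic gradient: i = |Δh| / L = 4.27 / 1906 = 0.00224.
Flow is from higher to lower head: from P-5 toward P-2, i.e. toward the south-east.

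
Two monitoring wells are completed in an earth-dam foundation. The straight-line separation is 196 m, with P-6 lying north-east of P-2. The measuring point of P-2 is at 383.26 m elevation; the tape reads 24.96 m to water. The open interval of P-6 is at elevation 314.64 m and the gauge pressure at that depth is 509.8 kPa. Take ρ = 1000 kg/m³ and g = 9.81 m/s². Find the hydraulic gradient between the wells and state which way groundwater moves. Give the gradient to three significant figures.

Total head at P-2: h = 383.26 − 24.96 = 358.30 m.
Pressure head at P-6: ψ = P/(ρg) = 509.8×1000 / (1000 × 9.81) = 51.97 m.
Total head at P-6: h = z + ψ = 314.64 + 51.97 = 366.61 m.
Head difference: h(P-2) − h(P-6) = 358.30 − 366.61 = -8.31 m.
Hydraulic gradient: i = |Δh| / L = 8.31 / 196 = 0.0424.
Flow is from higher to lower head: from P-6 toward P-2, i.e. toward the south-west.

i ≈ 0.0424; groundwater flows toward the south-west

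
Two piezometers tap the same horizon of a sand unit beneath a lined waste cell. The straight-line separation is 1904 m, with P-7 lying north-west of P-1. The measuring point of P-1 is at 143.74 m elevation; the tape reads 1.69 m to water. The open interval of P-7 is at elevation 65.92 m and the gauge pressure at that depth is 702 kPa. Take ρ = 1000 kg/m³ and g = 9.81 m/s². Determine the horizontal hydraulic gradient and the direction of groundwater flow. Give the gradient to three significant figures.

Total head at P-1: h = 143.74 − 1.69 = 142.05 m.
Pressure head at P-7: ψ = P/(ρg) = 702×1000 / (1000 × 9.81) = 71.56 m.
Total head at P-7: h = z + ψ = 65.92 + 71.56 = 137.48 m.
Head difference: h(P-1) − h(P-7) = 142.05 − 137.48 = 4.57 m.
Hydraulic gradient: i = |Δh| / L = 4.57 / 1904 = 0.00240.
Flow is from higher to lower head: from P-1 toward P-7, i.e. toward the north-west.

i ≈ 0.00240; groundwater flows toward the north-west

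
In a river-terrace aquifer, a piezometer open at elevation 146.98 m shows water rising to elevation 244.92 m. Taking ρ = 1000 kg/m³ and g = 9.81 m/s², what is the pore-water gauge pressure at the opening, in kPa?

P ≈ 961 kPa

Pressure head ψ = h − z = 244.92 − 146.98 = 97.94 m.
P = ρgψ = 1000 × 9.81 × 97.94 = 960791 Pa ≈ 961 kPa.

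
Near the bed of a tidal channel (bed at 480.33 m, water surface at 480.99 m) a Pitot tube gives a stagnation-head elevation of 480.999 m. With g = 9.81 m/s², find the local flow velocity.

v ≈ 0.420 m/s

Near the bed, under hydrostatic conditions, the piezometric head (z + ψ) equals the free-surface elevation, 480.99 m.
Velocity head = total − piezometric = 480.999 − 480.99 = 0.009 m.
v = √(2g·h_v) = √(2 × 9.81 × 0.009) = 0.420 m/s.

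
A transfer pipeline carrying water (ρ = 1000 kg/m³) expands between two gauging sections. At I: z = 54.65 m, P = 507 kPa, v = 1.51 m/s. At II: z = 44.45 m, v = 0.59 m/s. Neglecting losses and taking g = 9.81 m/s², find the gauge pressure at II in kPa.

P₂ ≈ 608 kPa

Pressure head at I: ψ₁ = P₁/(ρg) = 507×1000 / (1000 × 9.81) = 51.68 m.
Velocity heads: v₁²/2g = 1.51²/19.62 = 0.116 m; v₂²/2g = 0.59²/19.62 = 0.018 m.
Total head H = z₁ + ψ₁ + v₁²/2g = 54.65 + 51.68 + 0.116 = 106.45 m.
ψ₂ = H − z₂ − v₂²/2g = 106.45 − 44.45 − 0.018 = 61.98 m.
P₂ = ρgψ₂ = 1000 × 9.81 × 61.98 ≈ 608 kPa.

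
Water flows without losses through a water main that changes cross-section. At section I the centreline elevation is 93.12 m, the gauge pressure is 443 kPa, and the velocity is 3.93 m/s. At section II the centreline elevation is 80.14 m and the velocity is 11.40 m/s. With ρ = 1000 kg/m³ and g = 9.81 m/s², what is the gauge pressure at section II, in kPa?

P₂ ≈ 513 kPa

Pressure head at I: ψ₁ = P₁/(ρg) = 443×1000 / (1000 × 9.81) = 45.16 m.
Velocity heads: v₁²/2g = 3.93²/19.62 = 0.787 m; v₂²/2g = 11.40²/19.62 = 6.624 m.
Total head H = z₁ + ψ₁ + v₁²/2g = 93.12 + 45.16 + 0.787 = 139.07 m.
ψ₂ = H − z₂ − v₂²/2g = 139.07 − 80.14 − 6.624 = 52.31 m.
P₂ = ρgψ₂ = 1000 × 9.81 × 52.31 ≈ 513 kPa.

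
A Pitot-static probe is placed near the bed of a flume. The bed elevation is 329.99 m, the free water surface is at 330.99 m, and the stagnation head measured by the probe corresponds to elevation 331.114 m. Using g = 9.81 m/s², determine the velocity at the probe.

Near the bed, under hydrostatic conditions, the piezometric head (z + ψ) equals the free-surface elevation, 330.99 m.
Velocity head = total − piezometric = 331.114 − 330.99 = 0.124 m.
v = √(2g·h_v) = √(2 × 9.81 × 0.124) = 1.56 m/s.

v ≈ 1.56 m/s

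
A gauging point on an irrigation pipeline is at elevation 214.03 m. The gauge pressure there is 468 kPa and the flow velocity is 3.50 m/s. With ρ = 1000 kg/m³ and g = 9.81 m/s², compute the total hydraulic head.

h ≈ 262.36 m

Pressure head ψ = P/(ρg) = 468×1000 / (1000 × 9.81) = 47.71 m.
Velocity head = v²/(2g) = 3.50² / (2 × 9.81) = 0.624 m.
h = z + ψ + v²/(2g) = 214.03 + 47.71 + 0.624 = 262.36 m.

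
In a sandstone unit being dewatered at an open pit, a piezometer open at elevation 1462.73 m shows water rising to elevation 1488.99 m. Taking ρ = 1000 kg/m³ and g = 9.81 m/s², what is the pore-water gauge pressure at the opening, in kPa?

P ≈ 258 kPa

Pressure head ψ = h − z = 1488.99 − 1462.73 = 26.26 m.
P = ρgψ = 1000 × 9.81 × 26.26 = 257611 Pa ≈ 258 kPa.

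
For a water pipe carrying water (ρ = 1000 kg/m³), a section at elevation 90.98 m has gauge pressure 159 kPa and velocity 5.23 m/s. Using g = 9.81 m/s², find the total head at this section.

Pressure head ψ = P/(ρg) = 159×1000 / (1000 × 9.81) = 16.21 m.
Velocity head = v²/(2g) = 5.23² / (2 × 9.81) = 1.394 m.
h = z + ψ + v²/(2g) = 90.98 + 16.21 + 1.394 = 108.58 m.

h ≈ 108.58 m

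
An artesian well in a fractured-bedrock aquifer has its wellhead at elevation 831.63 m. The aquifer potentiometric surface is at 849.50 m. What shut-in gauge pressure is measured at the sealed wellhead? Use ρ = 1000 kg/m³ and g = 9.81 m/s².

P ≈ 175 kPa

Head above the cap: Δh = 849.50 − 831.63 = 17.87 m.
P = ρgΔh = 1000 × 9.81 × 17.87 = 175305 Pa ≈ 175 kPa.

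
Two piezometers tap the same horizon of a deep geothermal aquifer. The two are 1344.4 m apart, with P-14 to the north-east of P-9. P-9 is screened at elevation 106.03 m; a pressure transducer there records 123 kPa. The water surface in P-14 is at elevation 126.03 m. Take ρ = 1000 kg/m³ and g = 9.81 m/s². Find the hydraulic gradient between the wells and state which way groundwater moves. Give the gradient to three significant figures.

Pressure head at P-9: ψ = P/(ρg) = 123×1000 / (1000 × 9.81) = 12.54 m.
Total head at P-9: h = z + ψ = 106.03 + 12.54 = 118.57 m.
Total head at P-14: h = 126.03 m (water level in the piezometer is the total head).
Head difference: h(P-9) − h(P-14) = 118.57 − 126.03 = -7.46 m.
Hydraulic gradient: i = |Δh| / L = 7.46 / 1344.4 = 0.00555.
Flow is from higher to lower head: from P-14 toward P-9, i.e. toward the south-west.

i ≈ 0.00555; groundwater flows toward the south-west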